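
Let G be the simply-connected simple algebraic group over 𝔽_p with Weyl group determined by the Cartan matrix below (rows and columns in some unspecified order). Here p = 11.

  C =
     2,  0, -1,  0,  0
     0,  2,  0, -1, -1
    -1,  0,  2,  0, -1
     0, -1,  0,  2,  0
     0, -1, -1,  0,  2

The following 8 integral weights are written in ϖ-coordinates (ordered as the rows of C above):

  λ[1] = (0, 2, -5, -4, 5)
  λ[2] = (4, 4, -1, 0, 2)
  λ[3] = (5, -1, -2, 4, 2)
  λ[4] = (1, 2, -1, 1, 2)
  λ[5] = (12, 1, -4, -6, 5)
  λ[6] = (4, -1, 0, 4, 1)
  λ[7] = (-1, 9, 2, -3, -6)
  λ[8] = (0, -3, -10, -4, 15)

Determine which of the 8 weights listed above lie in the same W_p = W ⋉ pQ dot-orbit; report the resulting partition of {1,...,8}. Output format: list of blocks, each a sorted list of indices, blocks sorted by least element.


Dynkin diagram of C (from the 8 off-diagonal −1 entries): A_5.

λ_j+ρ reflected into Ā_11 (⟨·,θ^∨⟩≤11); 5-tuples as given:

  λ_1 → (3, 0, 1, 3, 2);  λ_2 → (2, 3, 0, 2, 3);  λ_3 → (3, 0, 1, 3, 2);  λ_4 → (2, 3, 0, 2, 3);  λ_5 → (3, 0, 1, 3, 2);  λ_6 → (3, 0, 1, 3, 2);  λ_7 → (2, 3, 0, 2, 3);  λ_8 → (3, 0, 1, 3, 2)

Linkage partition of the 8 weights (2 classes, p=11):

[[1, 3, 5, 6, 8], [2, 4, 7]]


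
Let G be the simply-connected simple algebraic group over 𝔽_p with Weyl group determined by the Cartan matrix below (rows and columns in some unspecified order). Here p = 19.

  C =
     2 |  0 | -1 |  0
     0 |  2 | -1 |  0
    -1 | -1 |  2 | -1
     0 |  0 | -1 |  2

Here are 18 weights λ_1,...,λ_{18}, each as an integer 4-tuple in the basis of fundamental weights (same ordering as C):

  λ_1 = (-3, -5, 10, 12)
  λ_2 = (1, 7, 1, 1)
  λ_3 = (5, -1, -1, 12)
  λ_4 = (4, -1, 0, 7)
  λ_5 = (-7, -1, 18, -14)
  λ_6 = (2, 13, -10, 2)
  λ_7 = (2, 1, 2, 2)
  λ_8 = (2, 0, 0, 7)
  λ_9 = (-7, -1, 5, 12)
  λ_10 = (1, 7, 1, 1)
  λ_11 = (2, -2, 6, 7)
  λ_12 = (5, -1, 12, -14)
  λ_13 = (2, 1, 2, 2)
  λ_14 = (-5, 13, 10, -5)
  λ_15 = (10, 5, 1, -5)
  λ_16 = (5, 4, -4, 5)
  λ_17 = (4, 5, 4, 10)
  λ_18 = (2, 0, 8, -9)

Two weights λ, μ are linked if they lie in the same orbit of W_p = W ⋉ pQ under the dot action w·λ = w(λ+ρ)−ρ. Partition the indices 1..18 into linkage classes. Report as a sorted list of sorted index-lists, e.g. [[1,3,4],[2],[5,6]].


Cartan matrix: type D_4 (|W|=192); un-permuting the 4 rows.

W_19-reps of the 18 weights in Ā_19 (same 4-coord order as C):

  λ_1 → (3, 1, 1, 8)
  λ_2 → (2, 8, 2, 2)
  λ_3 → (6, 0, 0, 13)
  λ_4 → (5, 0, 1, 8)
  λ_5 → (6, 0, 0, 13)
  λ_6 → (3, 2, 3, 3)
  λ_7 → (3, 2, 3, 3)
  λ_8 → (3, 1, 1, 8)
  λ_9 → (6, 0, 0, 13)
  λ_10 → (2, 8, 2, 2)
  λ_11 → (3, 1, 1, 8)
  λ_12 → (6, 0, 0, 13)
  λ_13 → (3, 2, 3, 3)
  λ_14 → (2, 8, 2, 2)
  λ_15 → (9, 4, 2, 2)
  λ_16 → (3, 2, 3, 3)
  λ_17 → (3, 2, 3, 3)
  λ_18 → (3, 1, 1, 8)

These 18 weights hit 6 W_19-dot-orbits; sizes (4, 3, 4, 1, 5, 1):

[[1, 8, 11, 18], [2, 10, 14], [3, 5, 9, 12], [4], [6, 7, 13, 16, 17], [15]]


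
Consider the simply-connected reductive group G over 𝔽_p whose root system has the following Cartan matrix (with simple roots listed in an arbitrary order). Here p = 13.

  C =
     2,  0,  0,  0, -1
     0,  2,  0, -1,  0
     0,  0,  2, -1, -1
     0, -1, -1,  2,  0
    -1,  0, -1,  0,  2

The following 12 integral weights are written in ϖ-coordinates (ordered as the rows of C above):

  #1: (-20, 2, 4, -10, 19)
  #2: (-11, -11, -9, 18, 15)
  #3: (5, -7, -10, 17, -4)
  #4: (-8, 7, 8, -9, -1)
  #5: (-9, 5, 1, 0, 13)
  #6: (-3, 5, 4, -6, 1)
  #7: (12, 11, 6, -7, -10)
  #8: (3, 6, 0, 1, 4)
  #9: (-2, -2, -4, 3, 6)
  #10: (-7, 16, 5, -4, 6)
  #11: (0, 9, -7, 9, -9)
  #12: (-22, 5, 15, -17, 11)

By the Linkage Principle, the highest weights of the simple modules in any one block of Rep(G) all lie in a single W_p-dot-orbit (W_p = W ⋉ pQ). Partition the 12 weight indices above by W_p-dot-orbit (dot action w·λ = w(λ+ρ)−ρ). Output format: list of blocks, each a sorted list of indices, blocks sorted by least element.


C ↔ A_5 under row/col permutation; |W(A_5)| = 720.

Folding the 12 weights λ_j+ρ into Ā_13 (reps in the given 5-coord order):

  [1] (1, 1, 3, 0, 3) · [2] (2, 1, 1, 2, 3) · [3] (1, 1, 3, 0, 3) · [4] (0, 0, 6, 2, 1) · [5] (2, 1, 1, 2, 3) · [6] (2, 1, 0, 5, 0) · [7] (0, 0, 6, 2, 1) · [8] (2, 1, 1, 2, 3) · [9] (1, 1, 3, 0, 3) · [10] (1, 1, 3, 0, 3) · [11] (1, 1, 3, 0, 3) · [12] (0, 3, 2, 3, 1)

Partition of {1..12} into 5 W_13-dot-orbits:

[[1, 3, 9, 10, 11], [2, 5, 8], [4, 7], [6], [12]]


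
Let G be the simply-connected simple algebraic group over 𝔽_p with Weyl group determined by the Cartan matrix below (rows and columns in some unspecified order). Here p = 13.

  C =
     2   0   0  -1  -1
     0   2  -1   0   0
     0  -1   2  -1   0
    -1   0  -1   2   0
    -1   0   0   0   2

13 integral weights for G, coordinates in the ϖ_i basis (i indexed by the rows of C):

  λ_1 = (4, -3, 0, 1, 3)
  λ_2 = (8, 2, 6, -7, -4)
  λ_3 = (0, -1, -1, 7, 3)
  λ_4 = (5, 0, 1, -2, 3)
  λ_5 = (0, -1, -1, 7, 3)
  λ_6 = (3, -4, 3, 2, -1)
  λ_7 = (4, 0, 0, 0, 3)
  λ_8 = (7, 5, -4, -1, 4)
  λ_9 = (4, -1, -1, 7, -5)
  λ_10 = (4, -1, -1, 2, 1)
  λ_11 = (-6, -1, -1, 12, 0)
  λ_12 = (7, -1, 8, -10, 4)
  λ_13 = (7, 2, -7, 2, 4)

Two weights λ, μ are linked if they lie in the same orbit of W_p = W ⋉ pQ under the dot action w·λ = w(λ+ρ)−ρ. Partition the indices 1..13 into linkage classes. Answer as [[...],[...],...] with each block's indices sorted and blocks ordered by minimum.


A_5 Cartan matrix, 5 simple roots permuted; ρ=(1,1,1,1,1).

Each λ_j+ρ reduced to Ā_13; 5-tuples below use C's row order:

    1: (5, 1, 1, 1, 4)
    2: (0, 3, 1, 6, 3)
    3: (1, 0, 0, 8, 4)
    4: (5, 1, 1, 1, 4)
    5: (1, 0, 0, 8, 4)
    6: (4, 3, 1, 3, 0)
    7: (5, 1, 1, 1, 4)
    8: (5, 0, 0, 3, 2)
    9: (1, 0, 0, 8, 4)
    10: (5, 0, 0, 3, 2)
    11: (1, 0, 0, 8, 4)
    12: (1, 0, 0, 8, 4)
    13: (5, 0, 0, 3, 2)

Grouping the 13 weights by Ā_13-representative: 5 linkage classes.

[[1, 4, 7], [2], [3, 5, 9, 11, 12], [6], [8, 10, 13]]


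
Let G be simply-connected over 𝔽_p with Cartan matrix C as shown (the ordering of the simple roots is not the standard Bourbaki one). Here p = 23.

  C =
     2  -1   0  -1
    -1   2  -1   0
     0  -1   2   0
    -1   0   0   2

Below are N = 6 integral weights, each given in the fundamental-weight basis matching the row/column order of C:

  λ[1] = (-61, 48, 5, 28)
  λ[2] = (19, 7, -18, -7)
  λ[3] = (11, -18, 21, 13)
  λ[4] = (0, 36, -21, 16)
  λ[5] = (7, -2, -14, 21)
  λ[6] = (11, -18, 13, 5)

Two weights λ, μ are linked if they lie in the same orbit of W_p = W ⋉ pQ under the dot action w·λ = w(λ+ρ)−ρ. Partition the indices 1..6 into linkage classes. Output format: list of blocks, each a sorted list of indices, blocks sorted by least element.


Cartan matrix: type A_4 (|W|=120); un-permuting the 4 rows.

λ_j+ρ reflected into Ā_23 (⟨·,θ^∨⟩≤23); 4-tuples as given:

  λ_1+ρ ↦ (5, 9, 3, 1) · λ_2+ρ ↦ (5, 9, 3, 1) · λ_3+ρ ↦ (5, 9, 3, 1) · λ_4+ρ ↦ (5, 9, 3, 1) · λ_5+ρ ↦ (6, 1, 6, 9) · λ_6+ρ ↦ (5, 9, 3, 1)

Partition of {1..6} into 2 W_23-dot-orbits:

[[1, 2, 3, 4, 6], [5]]


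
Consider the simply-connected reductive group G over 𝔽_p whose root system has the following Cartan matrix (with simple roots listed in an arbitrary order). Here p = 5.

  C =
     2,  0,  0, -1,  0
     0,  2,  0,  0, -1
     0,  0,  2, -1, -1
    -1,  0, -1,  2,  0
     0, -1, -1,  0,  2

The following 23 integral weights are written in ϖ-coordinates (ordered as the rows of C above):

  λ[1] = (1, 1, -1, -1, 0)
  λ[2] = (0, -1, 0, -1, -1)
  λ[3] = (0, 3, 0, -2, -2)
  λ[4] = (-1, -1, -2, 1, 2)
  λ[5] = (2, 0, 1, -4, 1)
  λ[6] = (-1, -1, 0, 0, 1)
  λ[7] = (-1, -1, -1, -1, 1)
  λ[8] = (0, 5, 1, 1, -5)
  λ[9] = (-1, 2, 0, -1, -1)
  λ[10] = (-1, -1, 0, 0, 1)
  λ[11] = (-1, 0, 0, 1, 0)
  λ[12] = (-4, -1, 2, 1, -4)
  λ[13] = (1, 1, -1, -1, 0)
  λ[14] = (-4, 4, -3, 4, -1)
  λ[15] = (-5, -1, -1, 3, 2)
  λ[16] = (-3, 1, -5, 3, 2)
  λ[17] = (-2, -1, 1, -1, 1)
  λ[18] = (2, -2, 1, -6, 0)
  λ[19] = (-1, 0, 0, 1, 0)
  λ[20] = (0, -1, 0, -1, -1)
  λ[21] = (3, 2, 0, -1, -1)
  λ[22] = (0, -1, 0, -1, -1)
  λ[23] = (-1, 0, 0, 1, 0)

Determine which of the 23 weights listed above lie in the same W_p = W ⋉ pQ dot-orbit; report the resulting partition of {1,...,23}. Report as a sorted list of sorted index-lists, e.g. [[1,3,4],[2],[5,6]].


Cartan matrix: type A_5 (|W|=720); un-permuting the 5 rows.

Folding the 23 weights λ_j+ρ into Ā_5 (reps in the given 5-coord order):

    λ_1+ρ ↦ (2, 2, 0, 0, 1)
    λ_2+ρ ↦ (1, 0, 1, 0, 0)
    λ_3+ρ ↦ (0, 3, 1, 0, 0)
    λ_4+ρ ↦ (0, 0, 1, 1, 2)
    λ_5+ρ ↦ (0, 1, 1, 2, 1)
    λ_6+ρ ↦ (0, 0, 1, 1, 2)
    λ_7+ρ ↦ (0, 0, 0, 0, 2)
    λ_8+ρ ↦ (0, 0, 1, 1, 2)
    λ_9+ρ ↦ (0, 3, 1, 0, 0)
    λ_10+ρ ↦ (0, 0, 1, 1, 2)
    λ_11+ρ ↦ (0, 1, 1, 2, 1)
    λ_12+ρ ↦ (2, 2, 0, 0, 1)
    λ_13+ρ ↦ (2, 2, 0, 0, 1)
    λ_14+ρ ↦ (0, 0, 0, 0, 2)
    λ_15+ρ ↦ (2, 2, 0, 0, 1)
    λ_16+ρ ↦ (0, 1, 1, 2, 1)
    λ_17+ρ ↦ (0, 0, 1, 1, 2)
    λ_18+ρ ↦ (2, 2, 0, 0, 1)
    λ_19+ρ ↦ (0, 1, 1, 2, 1)
    λ_20+ρ ↦ (1, 0, 1, 0, 0)
    λ_21+ρ ↦ (1, 0, 1, 0, 0)
    λ_22+ρ ↦ (1, 0, 1, 0, 0)
    λ_23+ρ ↦ (0, 1, 1, 2, 1)

Partition of {1..23} into 6 W_5-dot-orbits:

[[1, 12, 13, 15, 18], [2, 20, 21, 22], [3, 9], [4, 6, 8, 10, 17], [5, 11, 16, 19, 23], [7, 14]]


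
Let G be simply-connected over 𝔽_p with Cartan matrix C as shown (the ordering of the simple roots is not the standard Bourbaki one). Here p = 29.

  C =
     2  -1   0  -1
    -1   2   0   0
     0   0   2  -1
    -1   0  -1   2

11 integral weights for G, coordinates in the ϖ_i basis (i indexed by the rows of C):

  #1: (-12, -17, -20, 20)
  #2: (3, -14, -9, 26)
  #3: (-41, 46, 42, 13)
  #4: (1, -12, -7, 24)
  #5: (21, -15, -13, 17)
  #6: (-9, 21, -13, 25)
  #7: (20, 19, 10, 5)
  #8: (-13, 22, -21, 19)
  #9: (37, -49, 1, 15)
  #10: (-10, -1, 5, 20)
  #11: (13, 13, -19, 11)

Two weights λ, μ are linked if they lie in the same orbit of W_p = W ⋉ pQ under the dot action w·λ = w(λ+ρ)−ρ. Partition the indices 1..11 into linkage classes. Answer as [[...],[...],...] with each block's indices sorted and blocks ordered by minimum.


Root system A_4: the 4×4 matrix C matches after relabeling.

Each λ_j+ρ reduced to Ā_29; 4-tuples below use C's row order:

  1: (9, 2, 6, 10)
  2: (9, 2, 6, 10)
  3: (8, 3, 1, 6)
  4: (9, 2, 6, 10)
  5: (8, 3, 1, 6)
  6: (8, 3, 1, 6)
  7: (0, 9, 6, 12)
  8: (0, 9, 6, 12)
  9: (9, 2, 6, 10)
  10: (0, 9, 6, 12)
  11: (8, 3, 1, 6)

3 distinct reps among the 11 weights ⇒ 3 W_29-linkage classes:

[[1, 2, 4, 9], [3, 5, 6, 11], [7, 8, 10]]


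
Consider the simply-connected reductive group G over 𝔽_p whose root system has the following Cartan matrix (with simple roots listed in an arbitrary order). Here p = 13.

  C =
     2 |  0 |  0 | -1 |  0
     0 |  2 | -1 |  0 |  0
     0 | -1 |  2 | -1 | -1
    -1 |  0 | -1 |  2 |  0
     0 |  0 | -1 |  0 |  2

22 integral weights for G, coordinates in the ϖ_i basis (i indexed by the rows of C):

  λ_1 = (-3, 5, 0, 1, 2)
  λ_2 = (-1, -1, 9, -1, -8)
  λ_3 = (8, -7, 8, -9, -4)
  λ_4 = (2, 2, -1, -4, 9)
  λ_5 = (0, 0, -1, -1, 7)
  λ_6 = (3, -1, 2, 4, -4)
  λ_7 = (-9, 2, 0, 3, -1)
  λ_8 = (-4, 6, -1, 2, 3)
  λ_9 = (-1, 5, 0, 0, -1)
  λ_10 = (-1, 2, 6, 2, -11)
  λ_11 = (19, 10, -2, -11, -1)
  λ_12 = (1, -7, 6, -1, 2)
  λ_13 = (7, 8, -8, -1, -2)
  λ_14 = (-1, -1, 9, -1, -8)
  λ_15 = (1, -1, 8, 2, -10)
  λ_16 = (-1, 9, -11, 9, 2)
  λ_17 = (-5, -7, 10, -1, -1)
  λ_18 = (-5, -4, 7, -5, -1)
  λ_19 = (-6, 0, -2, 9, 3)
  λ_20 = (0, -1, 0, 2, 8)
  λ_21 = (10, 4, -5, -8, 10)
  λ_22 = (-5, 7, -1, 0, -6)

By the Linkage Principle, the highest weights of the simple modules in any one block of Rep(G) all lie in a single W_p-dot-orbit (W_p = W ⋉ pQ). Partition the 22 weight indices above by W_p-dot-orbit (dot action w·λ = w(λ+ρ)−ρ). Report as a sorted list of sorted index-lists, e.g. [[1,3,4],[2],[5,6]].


Type D_5, rank 5, |W|=1920; reorder rows/cols to standard.

λ_j+ρ reflected into Ā_13 (⟨·,θ^∨⟩≤13); 5-tuples as given:

  [1] (2, 6, 1, 0, 3) · [2] (0, 0, 3, 0, 7) · [3] (1, 2, 1, 0, 5) · [4] (0, 0, 3, 0, 7) · [5] (1, 1, 0, 0, 8) · [6] (4, 0, 0, 1, 3) · [7] (4, 0, 0, 1, 3) · [8] (2, 6, 1, 0, 3) · [9] (0, 6, 1, 1, 0) · [10] (0, 0, 3, 0, 7) · [11] (2, 6, 1, 0, 3) · [12] (2, 6, 1, 0, 3) · [13] (0, 6, 1, 1, 0) · [14] (0, 0, 3, 0, 7) · [15] (1, 1, 0, 0, 8) · [16] (0, 0, 3, 0, 7) · [17] (0, 6, 1, 1, 0) · [18] (4, 0, 0, 1, 3) · [19] (4, 0, 0, 1, 3) · [20] (1, 1, 0, 0, 8) · [21] (0, 6, 1, 1, 0) · [22] (4, 0, 0, 1, 3)

Partition of {1..22} into 6 W_13-dot-orbits:

[[1, 8, 11, 12], [2, 4, 10, 14, 16], [3], [5, 15, 20], [6, 7, 18, 19, 22], [9, 13, 17, 21]]


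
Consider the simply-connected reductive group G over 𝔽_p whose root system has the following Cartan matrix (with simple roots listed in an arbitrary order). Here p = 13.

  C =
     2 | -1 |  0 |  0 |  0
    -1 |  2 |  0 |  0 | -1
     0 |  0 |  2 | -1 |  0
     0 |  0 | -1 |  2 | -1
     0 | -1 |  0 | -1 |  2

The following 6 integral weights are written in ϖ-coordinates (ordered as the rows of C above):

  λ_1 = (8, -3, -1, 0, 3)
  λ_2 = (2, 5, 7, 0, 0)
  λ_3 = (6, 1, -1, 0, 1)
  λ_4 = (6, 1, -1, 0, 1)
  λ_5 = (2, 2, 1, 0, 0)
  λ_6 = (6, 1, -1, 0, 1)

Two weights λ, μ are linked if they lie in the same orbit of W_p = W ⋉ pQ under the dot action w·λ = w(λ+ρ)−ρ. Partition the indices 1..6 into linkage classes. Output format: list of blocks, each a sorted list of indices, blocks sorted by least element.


Type A_5, rank 5, |W|=720; reorder rows/cols to standard.

Folding the 6 weights λ_j+ρ into Ā_13 (reps in the given 5-coord order):

  λ_1 → (7, 2, 0, 1, 2) · λ_2 → (3, 3, 2, 1, 1) · λ_3 → (7, 2, 0, 1, 2) · λ_4 → (7, 2, 0, 1, 2) · λ_5 → (3, 3, 2, 1, 1) · λ_6 → (7, 2, 0, 1, 2)

Grouping the 6 weights by Ā_13-representative: 2 linkage classes.

[[1, 3, 4, 6], [2, 5]]


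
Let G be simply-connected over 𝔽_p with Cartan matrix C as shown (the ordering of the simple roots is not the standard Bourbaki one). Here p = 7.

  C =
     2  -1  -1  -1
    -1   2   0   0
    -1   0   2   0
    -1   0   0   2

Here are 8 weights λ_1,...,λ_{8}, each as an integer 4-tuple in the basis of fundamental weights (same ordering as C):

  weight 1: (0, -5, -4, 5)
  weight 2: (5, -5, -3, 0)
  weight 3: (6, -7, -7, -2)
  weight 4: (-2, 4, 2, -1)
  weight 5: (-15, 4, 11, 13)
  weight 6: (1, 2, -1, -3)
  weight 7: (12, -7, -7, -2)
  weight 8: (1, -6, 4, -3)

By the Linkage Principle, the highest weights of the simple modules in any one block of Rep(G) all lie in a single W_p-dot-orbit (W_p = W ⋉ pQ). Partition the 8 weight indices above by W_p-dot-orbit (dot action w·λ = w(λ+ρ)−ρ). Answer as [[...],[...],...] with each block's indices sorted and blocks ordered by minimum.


D_4 Cartan matrix, 4 simple roots permuted; ρ=(1,1,1,1).

Folding the 8 weights λ_j+ρ into Ā_7 (reps in the given 4-coord order):

  1: (1, 2, 3, 0)
  2: (0, 4, 2, 1)
  3: (1, 0, 0, 5)
  4: (0, 4, 2, 1)
  5: (0, 3, 0, 2)
  6: (0, 3, 0, 2)
  7: (1, 0, 0, 5)
  8: (2, 0, 0, 3)

Partition of {1..8} into 5 W_7-dot-orbits:

[[1], [2, 4], [3, 7], [5, 6], [8]]


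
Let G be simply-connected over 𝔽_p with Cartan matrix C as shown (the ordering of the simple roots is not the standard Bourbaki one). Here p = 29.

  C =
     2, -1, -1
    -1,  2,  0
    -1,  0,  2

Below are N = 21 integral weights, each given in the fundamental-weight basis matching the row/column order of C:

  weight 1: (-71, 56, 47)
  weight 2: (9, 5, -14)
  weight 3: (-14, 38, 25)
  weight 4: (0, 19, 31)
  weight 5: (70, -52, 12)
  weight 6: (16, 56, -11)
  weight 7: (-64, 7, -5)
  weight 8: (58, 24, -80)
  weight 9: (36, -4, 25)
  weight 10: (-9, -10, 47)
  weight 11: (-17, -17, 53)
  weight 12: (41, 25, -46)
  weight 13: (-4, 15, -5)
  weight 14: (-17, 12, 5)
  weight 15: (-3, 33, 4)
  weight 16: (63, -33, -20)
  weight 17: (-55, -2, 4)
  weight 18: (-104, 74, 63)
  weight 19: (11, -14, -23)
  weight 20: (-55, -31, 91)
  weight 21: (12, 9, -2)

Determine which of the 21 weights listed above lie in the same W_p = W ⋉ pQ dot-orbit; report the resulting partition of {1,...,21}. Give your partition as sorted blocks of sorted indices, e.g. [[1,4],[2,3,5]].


Type A_3, rank 3, |W|=24; reorder rows/cols to standard.

Alcove-folded reps (p=29, 21 weights, presented ϖ-order):

    1: (12, 10, 1)
    2: (3, 3, 10)
    3: (3, 3, 10)
    4: (3, 1, 5)
    5: (4, 9, 3)
    6: (12, 10, 1)
    7: (3, 1, 5)
    8: (3, 1, 5)
    9: (3, 21, 2)
    10: (2, 9, 10)
    11: (4, 9, 3)
    12: (3, 3, 10)
    13: (4, 9, 3)
    14: (3, 3, 10)
    15: (3, 21, 2)
    16: (3, 3, 10)
    17: (3, 1, 5)
    18: (12, 10, 1)
    19: (12, 10, 1)
    20: (3, 1, 5)
    21: (12, 10, 1)

Linkage partition of the 21 weights (6 classes, p=29):

[[1, 6, 18, 19, 21], [2, 3, 12, 14, 16], [4, 7, 8, 17, 20], [5, 11, 13], [9, 15], [10]]


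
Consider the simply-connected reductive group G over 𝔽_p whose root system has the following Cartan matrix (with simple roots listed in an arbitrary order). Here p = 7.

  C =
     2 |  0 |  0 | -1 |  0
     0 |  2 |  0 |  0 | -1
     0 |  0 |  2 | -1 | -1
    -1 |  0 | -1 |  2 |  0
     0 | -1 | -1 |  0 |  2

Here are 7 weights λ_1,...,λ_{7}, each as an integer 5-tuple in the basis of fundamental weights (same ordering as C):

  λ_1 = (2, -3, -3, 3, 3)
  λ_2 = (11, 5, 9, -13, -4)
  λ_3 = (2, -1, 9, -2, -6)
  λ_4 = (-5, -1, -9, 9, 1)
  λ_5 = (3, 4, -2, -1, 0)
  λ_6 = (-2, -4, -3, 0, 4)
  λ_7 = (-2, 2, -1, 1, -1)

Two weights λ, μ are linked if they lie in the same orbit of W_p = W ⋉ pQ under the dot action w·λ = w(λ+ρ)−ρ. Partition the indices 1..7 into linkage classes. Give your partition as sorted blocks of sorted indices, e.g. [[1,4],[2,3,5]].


Root system A_5: the 5×5 matrix C matches after relabeling.

Each λ_j+ρ reduced to Ā_7; 5-tuples below use C's row order:

  λ_1+ρ ↦ (1, 0, 2, 2, 0);  λ_2+ρ ↦ (1, 3, 0, 1, 0);  λ_3+ρ ↦ (1, 0, 2, 2, 0);  λ_4+ρ ↦ (1, 3, 0, 1, 0);  λ_5+ρ ↦ (1, 3, 0, 1, 0);  λ_6+ρ ↦ (1, 3, 0, 1, 0);  λ_7+ρ ↦ (1, 3, 0, 1, 0)

Linkage partition of the 7 weights (2 classes, p=7):

[[1, 3], [2, 4, 5, 6, 7]]


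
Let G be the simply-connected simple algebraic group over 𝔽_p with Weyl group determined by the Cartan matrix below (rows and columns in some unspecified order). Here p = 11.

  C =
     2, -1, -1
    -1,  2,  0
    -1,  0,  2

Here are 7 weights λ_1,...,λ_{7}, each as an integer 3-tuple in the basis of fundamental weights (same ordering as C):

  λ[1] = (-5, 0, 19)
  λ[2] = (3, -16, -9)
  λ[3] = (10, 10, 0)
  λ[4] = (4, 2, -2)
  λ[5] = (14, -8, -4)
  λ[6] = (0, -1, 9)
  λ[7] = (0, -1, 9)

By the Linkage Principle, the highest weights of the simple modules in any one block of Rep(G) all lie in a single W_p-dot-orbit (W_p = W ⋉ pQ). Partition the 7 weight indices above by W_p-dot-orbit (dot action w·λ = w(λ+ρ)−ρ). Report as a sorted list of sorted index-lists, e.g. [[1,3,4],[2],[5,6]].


Dynkin diagram of C (from the 4 off-diagonal −1 entries): A_3.

W_11-reps of the 7 weights in Ā_11 (same 3-coord order as C):

  [1] (5, 1, 2) · [2] (0, 4, 3) · [3] (1, 0, 10) · [4] (4, 3, 1) · [5] (4, 3, 1) · [6] (1, 0, 10) · [7] (1, 0, 10)

The 7 indices split into 4 linkage classes (same alcove rep ⇔ same W_11-dot-orbit):

[[1], [2], [3, 6, 7], [4, 5]]


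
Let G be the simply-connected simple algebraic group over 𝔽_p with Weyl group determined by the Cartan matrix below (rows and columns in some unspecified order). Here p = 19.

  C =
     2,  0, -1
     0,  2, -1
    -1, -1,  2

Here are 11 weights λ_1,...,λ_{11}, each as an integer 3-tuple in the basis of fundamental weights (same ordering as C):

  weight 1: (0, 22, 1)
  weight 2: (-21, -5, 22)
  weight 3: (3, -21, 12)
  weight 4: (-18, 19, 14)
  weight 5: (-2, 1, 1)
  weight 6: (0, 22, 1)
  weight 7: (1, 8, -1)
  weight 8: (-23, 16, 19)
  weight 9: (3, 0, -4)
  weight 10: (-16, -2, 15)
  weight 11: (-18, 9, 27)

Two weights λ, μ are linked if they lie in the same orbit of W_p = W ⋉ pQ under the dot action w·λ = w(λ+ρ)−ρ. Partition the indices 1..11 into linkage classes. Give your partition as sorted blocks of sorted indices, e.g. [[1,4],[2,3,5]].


Root system A_3: the 3×3 matrix C matches after relabeling.

Each λ_j+ρ reduced to Ā_19; 3-tuples below use C's row order:

  λ_1 → (2, 12, 4) · λ_2 → (15, 1, 0) · λ_3 → (2, 12, 4) · λ_4 → (1, 2, 1) · λ_5 → (1, 2, 1) · λ_6 → (2, 12, 4) · λ_7 → (2, 9, 0) · λ_8 → (1, 2, 1) · λ_9 → (1, 2, 1) · λ_10 → (15, 1, 0) · λ_11 → (2, 9, 0)

Partition of {1..11} into 4 W_19-dot-orbits:

[[1, 3, 6], [2, 10], [4, 5, 8, 9], [7, 11]]


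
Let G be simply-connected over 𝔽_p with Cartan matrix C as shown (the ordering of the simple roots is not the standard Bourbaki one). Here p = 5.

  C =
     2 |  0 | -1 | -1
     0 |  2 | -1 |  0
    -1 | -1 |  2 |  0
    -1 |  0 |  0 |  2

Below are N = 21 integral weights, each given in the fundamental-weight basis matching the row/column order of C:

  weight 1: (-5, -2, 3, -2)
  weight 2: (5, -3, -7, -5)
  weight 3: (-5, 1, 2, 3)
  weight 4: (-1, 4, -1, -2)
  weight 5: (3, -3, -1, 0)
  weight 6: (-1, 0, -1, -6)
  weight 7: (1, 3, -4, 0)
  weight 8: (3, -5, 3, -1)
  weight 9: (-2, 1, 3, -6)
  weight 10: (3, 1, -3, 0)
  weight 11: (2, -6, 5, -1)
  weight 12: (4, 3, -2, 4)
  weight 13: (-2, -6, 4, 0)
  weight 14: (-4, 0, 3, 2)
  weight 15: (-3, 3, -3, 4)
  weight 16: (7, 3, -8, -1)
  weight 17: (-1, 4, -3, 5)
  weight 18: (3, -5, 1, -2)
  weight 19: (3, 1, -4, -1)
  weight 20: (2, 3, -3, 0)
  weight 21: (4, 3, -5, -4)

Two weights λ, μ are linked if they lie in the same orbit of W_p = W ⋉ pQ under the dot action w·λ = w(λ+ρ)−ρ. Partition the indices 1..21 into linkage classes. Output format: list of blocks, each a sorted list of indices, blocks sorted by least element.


Root system A_4: the 4×4 matrix C matches after relabeling.

W_5-reps of the 21 weights in Ā_5 (same 4-coord order as C):

  λ_1+ρ ↦ (1, 1, 0, 3) · λ_2+ρ ↦ (1, 1, 2, 0) · λ_3+ρ ↦ (3, 1, 1, 0) · λ_4+ρ ↦ (0, 4, 1, 0) · λ_5+ρ ↦ (2, 0, 2, 1) · λ_6+ρ ↦ (0, 4, 1, 0) · λ_7+ρ ↦ (1, 1, 2, 0) · λ_8+ρ ↦ (1, 1, 0, 3) · λ_9+ρ ↦ (3, 1, 1, 0) · λ_10+ρ ↦ (2, 0, 2, 1) · λ_11+ρ ↦ (1, 1, 0, 3) · λ_12+ρ ↦ (3, 1, 1, 0) · λ_13+ρ ↦ (0, 4, 1, 0) · λ_14+ρ ↦ (3, 1, 1, 0) · λ_15+ρ ↦ (2, 0, 2, 1) · λ_16+ρ ↦ (2, 0, 2, 1) · λ_17+ρ ↦ (1, 0, 1, 0) · λ_18+ρ ↦ (1, 1, 2, 0) · λ_19+ρ ↦ (1, 1, 2, 0) · λ_20+ρ ↦ (1, 1, 2, 0) · λ_21+ρ ↦ (2, 0, 2, 1)

These 21 weights hit 6 W_5-dot-orbits; sizes (3, 5, 4, 3, 5, 1):

[[1, 8, 11], [2, 7, 18, 19, 20], [3, 9, 12, 14], [4, 6, 13], [5, 10, 15, 16, 21], [17]]


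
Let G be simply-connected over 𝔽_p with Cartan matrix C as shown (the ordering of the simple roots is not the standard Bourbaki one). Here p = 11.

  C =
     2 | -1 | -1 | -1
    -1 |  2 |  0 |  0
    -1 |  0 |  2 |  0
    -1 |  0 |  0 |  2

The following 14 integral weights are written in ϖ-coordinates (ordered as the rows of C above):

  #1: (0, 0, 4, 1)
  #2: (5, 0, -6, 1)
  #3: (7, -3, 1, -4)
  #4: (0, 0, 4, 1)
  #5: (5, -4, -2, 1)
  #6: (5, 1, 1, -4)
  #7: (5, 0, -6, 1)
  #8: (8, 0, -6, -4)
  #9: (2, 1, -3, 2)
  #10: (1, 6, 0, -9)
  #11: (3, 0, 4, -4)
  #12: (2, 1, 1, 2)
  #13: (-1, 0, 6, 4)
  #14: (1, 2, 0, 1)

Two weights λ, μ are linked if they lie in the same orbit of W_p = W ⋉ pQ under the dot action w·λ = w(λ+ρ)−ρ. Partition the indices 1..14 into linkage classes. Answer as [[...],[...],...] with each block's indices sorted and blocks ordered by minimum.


Dynkin diagram of C (from the 6 off-diagonal −1 entries): D_4.

Ā_11 reps of the 14 weights (D_4, coords as presented):

  λ_1+ρ ↦ (1, 1, 5, 2)
  λ_2+ρ ↦ (1, 1, 5, 2)
  λ_3+ρ ↦ (1, 2, 2, 3)
  λ_4+ρ ↦ (1, 1, 5, 2)
  λ_5+ρ ↦ (2, 3, 1, 2)
  λ_6+ρ ↦ (1, 2, 2, 3)
  λ_7+ρ ↦ (1, 1, 5, 2)
  λ_8+ρ ↦ (1, 1, 5, 3)
  λ_9+ρ ↦ (1, 2, 2, 3)
  λ_10+ρ ↦ (1, 1, 5, 2)
  λ_11+ρ ↦ (1, 1, 5, 3)
  λ_12+ρ ↦ (1, 2, 2, 3)
  λ_13+ρ ↦ (1, 1, 5, 3)
  λ_14+ρ ↦ (2, 3, 1, 2)

4 distinct reps among the 14 weights ⇒ 4 W_11-linkage classes:

[[1, 2, 4, 7, 10], [3, 6, 9, 12], [5, 14], [8, 11, 13]]


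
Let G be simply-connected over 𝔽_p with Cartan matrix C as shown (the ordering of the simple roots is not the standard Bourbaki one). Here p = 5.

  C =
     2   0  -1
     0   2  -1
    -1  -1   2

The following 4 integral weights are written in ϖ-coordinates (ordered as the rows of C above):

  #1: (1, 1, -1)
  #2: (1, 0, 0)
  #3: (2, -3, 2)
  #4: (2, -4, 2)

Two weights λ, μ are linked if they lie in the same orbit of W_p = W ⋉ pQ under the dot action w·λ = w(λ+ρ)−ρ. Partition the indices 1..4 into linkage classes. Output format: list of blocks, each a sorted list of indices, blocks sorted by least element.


C ↔ A_3 under row/col permutation; |W(A_3)| = 24.

W_5-reps of the 4 weights in Ā_5 (same 3-coord order as C):

    λ_1 → (2, 2, 0)
    λ_2 → (2, 1, 1)
    λ_3 → (2, 1, 1)
    λ_4 → (2, 2, 0)

Grouping the 4 weights by Ā_5-representative: 2 linkage classes.

[[1, 4], [2, 3]]


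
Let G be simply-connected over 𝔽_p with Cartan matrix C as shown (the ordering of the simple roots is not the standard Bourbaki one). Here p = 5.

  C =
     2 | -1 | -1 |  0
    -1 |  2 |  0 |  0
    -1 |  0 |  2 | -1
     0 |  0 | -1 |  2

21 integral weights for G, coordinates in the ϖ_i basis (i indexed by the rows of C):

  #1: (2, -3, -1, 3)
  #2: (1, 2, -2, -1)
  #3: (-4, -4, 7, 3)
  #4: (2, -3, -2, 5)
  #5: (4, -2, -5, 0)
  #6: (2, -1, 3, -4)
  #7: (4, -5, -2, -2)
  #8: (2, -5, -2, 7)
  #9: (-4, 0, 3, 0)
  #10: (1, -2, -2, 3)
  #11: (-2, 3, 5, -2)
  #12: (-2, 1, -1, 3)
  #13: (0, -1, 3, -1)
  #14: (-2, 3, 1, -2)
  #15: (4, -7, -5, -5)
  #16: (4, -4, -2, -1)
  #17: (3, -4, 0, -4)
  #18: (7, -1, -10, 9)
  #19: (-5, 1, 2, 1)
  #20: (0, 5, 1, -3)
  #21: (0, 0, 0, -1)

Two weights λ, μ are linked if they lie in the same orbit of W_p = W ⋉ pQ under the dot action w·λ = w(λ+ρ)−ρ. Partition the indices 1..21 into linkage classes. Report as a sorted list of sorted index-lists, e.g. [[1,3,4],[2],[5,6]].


Root system A_4: the 4×4 matrix C matches after relabeling.

Folding the 21 weights λ_j+ρ into Ā_5 (reps in the given 4-coord order):

  1: (1, 0, 0, 2) · 2: (1, 3, 0, 1) · 3: (1, 2, 1, 1) · 4: (1, 0, 0, 2) · 5: (0, 1, 1, 3) · 6: (1, 2, 1, 1) · 7: (1, 3, 0, 1) · 8: (1, 1, 1, 0) · 9: (1, 2, 1, 1) · 10: (0, 1, 1, 3) · 11: (0, 1, 1, 3) · 12: (0, 1, 1, 3) · 13: (1, 0, 4, 0) · 14: (1, 3, 0, 1) · 15: (0, 1, 1, 3) · 16: (1, 3, 0, 1) · 17: (1, 2, 1, 1) · 18: (1, 3, 0, 1) · 19: (1, 2, 1, 1) · 20: (1, 1, 1, 0) · 21: (1, 1, 1, 0)

These 21 weights hit 6 W_5-dot-orbits; sizes (2, 5, 5, 5, 3, 1):

[[1, 4], [2, 7, 14, 16, 18], [3, 6, 9, 17, 19], [5, 10, 11, 12, 15], [8, 20, 21], [13]]


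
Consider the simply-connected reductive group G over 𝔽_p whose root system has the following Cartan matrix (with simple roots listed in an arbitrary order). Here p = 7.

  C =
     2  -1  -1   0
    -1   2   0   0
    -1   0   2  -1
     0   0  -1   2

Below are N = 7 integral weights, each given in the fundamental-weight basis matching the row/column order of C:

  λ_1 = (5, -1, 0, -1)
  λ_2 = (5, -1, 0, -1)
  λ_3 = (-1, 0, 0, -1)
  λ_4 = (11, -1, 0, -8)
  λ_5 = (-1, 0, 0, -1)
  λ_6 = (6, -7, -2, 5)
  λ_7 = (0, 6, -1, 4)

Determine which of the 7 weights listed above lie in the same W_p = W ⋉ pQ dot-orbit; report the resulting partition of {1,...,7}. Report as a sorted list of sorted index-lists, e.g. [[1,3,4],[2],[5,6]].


Root system A_4: the 4×4 matrix C matches after relabeling.

Alcove-folded reps (p=7, 7 weights, presented ϖ-order):

  λ_1 → (6, 0, 1, 0) · λ_2 → (6, 0, 1, 0) · λ_3 → (0, 1, 1, 0) · λ_4 → (0, 1, 1, 0) · λ_5 → (0, 1, 1, 0) · λ_6 → (0, 1, 1, 0) · λ_7 → (0, 1, 1, 0)

Partition of {1..7} into 2 W_7-dot-orbits:

[[1, 2], [3, 4, 5, 6, 7]]


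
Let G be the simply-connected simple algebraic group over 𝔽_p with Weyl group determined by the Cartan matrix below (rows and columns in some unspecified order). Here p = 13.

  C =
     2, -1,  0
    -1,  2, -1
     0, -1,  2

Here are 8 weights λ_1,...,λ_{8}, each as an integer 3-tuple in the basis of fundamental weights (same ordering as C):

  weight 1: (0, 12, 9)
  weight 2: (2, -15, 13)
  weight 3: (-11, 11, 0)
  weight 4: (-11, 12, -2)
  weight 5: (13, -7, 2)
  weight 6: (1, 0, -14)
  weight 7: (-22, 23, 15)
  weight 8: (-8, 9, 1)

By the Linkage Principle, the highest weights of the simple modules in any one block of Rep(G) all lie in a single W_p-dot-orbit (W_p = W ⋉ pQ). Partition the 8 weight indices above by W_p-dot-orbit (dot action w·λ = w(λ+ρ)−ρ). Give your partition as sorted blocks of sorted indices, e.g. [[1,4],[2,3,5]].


Dynkin diagram of C (from the 4 off-diagonal −1 entries): A_3.

Folding the 8 weights λ_j+ρ into Ā_13 (reps in the given 3-coord order):

  λ_1 → (10, 2, 1) · λ_2 → (10, 2, 1) · λ_3 → (10, 2, 1) · λ_4 → (10, 2, 1) · λ_5 → (7, 3, 2) · λ_6 → (10, 2, 1) · λ_7 → (7, 3, 2) · λ_8 → (7, 3, 2)

The 8 indices split into 2 linkage classes (same alcove rep ⇔ same W_13-dot-orbit):

[[1, 2, 3, 4, 6], [5, 7, 8]]


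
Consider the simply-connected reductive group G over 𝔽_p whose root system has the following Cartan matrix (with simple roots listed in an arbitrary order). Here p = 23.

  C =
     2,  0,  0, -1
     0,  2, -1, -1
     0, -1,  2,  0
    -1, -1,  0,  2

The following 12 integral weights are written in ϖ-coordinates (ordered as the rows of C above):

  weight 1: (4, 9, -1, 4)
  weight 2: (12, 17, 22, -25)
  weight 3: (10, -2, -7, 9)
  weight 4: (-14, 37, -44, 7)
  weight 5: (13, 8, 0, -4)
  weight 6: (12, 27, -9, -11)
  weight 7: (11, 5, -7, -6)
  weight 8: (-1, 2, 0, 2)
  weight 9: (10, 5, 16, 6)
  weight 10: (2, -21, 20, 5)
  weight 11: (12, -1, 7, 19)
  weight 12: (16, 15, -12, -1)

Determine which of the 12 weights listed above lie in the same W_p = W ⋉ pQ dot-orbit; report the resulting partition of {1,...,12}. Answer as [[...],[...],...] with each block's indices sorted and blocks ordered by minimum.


Type A_4, rank 4, |W|=120; reorder rows/cols to standard.

λ_j+ρ reflected into Ā_23 (⟨·,θ^∨⟩≤23); 4-tuples as given:

  [1] (5, 10, 0, 5);  [2] (7, 5, 1, 0);  [3] (11, 6, 1, 3);  [4] (5, 10, 0, 5);  [5] (11, 6, 1, 3);  [6] (5, 10, 0, 5);  [7] (7, 5, 1, 0);  [8] (0, 3, 1, 3);  [9] (7, 5, 1, 0);  [10] (11, 6, 1, 3);  [11] (5, 10, 0, 5);  [12] (7, 5, 1, 0)

The 12 indices split into 4 linkage classes (same alcove rep ⇔ same W_23-dot-orbit):

[[1, 4, 6, 11], [2, 7, 9, 12], [3, 5, 10], [8]]


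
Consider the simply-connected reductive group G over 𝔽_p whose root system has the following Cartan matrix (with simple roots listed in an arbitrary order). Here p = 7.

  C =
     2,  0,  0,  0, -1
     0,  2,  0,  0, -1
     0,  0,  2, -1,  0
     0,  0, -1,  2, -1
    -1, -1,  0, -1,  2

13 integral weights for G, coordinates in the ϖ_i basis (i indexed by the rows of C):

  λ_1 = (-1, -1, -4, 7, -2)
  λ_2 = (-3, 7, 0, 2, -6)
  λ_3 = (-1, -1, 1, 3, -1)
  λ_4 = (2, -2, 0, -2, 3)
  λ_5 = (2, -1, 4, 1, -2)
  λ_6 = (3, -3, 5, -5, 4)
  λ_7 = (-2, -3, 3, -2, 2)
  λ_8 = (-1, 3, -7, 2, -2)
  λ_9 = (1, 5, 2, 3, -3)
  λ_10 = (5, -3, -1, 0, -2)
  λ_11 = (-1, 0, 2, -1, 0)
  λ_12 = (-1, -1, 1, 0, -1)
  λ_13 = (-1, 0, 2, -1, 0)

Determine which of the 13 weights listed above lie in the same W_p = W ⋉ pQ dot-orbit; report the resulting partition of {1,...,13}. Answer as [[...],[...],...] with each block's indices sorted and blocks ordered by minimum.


Type D_5, rank 5, |W|=1920; reorder rows/cols to standard.

λ_j+ρ reflected into Ā_7 (⟨·,θ^∨⟩≤7); 5-tuples as given:

  [1] (0, 0, 2, 1, 0);  [2] (3, 1, 2, 0, 0);  [3] (0, 0, 2, 1, 0);  [4] (3, 1, 2, 0, 0);  [5] (0, 1, 3, 0, 1);  [6] (0, 2, 1, 1, 0);  [7] (0, 1, 3, 0, 1);  [8] (3, 1, 2, 0, 0);  [9] (3, 1, 2, 0, 0);  [10] (3, 1, 2, 0, 0);  [11] (0, 1, 3, 0, 1);  [12] (0, 0, 2, 1, 0);  [13] (0, 1, 3, 0, 1)

Grouping the 13 weights by Ā_7-representative: 4 linkage classes.

[[1, 3, 12], [2, 4, 8, 9, 10], [5, 7, 11, 13], [6]]


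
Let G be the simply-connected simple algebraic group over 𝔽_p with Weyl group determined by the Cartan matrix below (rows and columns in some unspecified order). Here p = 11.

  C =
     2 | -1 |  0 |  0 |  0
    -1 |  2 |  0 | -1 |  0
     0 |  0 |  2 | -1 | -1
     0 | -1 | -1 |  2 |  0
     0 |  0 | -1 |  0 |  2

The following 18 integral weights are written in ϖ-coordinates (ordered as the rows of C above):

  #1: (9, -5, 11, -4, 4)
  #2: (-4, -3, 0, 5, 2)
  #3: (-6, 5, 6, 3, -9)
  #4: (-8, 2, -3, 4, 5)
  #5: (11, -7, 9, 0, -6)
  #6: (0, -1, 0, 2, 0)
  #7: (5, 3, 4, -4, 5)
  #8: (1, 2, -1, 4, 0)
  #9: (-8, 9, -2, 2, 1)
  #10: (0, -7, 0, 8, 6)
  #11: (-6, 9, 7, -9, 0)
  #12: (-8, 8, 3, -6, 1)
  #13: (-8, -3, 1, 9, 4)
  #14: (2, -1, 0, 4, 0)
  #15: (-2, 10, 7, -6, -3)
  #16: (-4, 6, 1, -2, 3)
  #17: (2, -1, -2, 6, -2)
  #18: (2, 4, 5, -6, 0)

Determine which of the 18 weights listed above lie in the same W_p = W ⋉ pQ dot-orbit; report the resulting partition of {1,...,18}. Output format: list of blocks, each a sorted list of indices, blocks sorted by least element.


Cartan matrix: type A_5 (|W|=720); un-permuting the 5 rows.

Ā_11 reps of the 18 weights (A_5, coords as presented):

  λ_1 → (2, 3, 1, 1, 3) · λ_2 → (2, 3, 1, 1, 3) · λ_3 → (1, 0, 1, 3, 1) · λ_4 → (2, 3, 1, 1, 3) · λ_5 → (0, 1, 1, 4, 0) · λ_6 → (1, 0, 1, 3, 1) · λ_7 → (1, 0, 1, 3, 1) · λ_8 → (2, 3, 0, 5, 1) · λ_9 → (4, 3, 1, 1, 1) · λ_10 → (1, 0, 1, 3, 1) · λ_11 → (2, 3, 0, 5, 1) · λ_12 → (4, 3, 1, 1, 1) · λ_13 → (4, 3, 1, 1, 1) · λ_14 → (3, 0, 1, 5, 1) · λ_15 → (2, 3, 0, 5, 1) · λ_16 → (2, 3, 1, 1, 3) · λ_17 → (3, 0, 1, 5, 1) · λ_18 → (3, 0, 1, 5, 1)

These 18 weights hit 6 W_11-dot-orbits; sizes (4, 4, 1, 3, 3, 3):

[[1, 2, 4, 16], [3, 6, 7, 10], [5], [8, 11, 15], [9, 12, 13], [14, 17, 18]]


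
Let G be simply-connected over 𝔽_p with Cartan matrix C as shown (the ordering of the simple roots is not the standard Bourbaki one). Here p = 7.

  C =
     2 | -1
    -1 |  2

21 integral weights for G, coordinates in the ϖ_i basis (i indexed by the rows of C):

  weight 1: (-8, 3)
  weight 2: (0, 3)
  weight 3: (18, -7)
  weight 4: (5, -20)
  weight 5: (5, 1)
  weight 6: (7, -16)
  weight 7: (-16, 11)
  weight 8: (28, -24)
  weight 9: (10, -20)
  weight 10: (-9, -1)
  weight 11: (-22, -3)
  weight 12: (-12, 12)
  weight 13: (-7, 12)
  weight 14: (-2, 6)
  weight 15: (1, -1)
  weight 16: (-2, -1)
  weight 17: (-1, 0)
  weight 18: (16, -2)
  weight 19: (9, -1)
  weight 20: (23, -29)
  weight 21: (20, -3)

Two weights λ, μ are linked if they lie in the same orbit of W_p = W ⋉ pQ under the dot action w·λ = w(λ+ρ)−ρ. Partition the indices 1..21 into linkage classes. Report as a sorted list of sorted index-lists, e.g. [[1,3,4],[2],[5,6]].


C ↔ A_2 under row/col permutation; |W(A_2)| = 6.

Each λ_j+ρ reduced to Ā_7; 2-tuples below use C's row order:

  λ_1 → (4, 3);  λ_2 → (1, 4);  λ_3 → (5, 1);  λ_4 → (5, 1);  λ_5 → (5, 1);  λ_6 → (0, 1);  λ_7 → (1, 4);  λ_8 → (5, 1);  λ_9 → (1, 4);  λ_10 → (1, 6);  λ_11 → (2, 0);  λ_12 → (1, 4);  λ_13 → (0, 1);  λ_14 → (1, 6);  λ_15 → (2, 0);  λ_16 → (0, 1);  λ_17 → (0, 1);  λ_18 → (1, 4);  λ_19 → (4, 3);  λ_20 → (4, 3);  λ_21 → (2, 0)

6 distinct reps among the 21 weights ⇒ 6 W_7-linkage classes:

[[1, 19, 20], [2, 7, 9, 12, 18], [3, 4, 5, 8], [6, 13, 16, 17], [10, 14], [11, 15, 21]]


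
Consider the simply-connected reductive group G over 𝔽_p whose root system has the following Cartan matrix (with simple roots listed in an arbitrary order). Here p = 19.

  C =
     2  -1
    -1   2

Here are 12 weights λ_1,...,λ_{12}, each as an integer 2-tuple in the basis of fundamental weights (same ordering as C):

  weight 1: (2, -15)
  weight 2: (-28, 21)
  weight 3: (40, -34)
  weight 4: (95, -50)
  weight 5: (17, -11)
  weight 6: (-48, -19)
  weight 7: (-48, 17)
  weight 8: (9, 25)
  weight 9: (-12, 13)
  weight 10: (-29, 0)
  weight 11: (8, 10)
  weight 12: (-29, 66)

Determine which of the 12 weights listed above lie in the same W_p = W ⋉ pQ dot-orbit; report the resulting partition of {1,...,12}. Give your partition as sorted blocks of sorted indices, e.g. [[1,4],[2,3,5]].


Cartan matrix: type A_2 (|W|=6); un-permuting the 2 rows.

Ā_19 reps of the 12 weights (A_2, coords as presented):

  λ_1 → (11, 3)
  λ_2 → (11, 3)
  λ_3 → (11, 3)
  λ_4 → (8, 10)
  λ_5 → (8, 10)
  λ_6 → (8, 10)
  λ_7 → (1, 9)
  λ_8 → (7, 2)
  λ_9 → (11, 3)
  λ_10 → (8, 10)
  λ_11 → (8, 10)
  λ_12 → (1, 9)

4 distinct reps among the 12 weights ⇒ 4 W_19-linkage classes:

[[1, 2, 3, 9], [4, 5, 6, 10, 11], [7, 12], [8]]


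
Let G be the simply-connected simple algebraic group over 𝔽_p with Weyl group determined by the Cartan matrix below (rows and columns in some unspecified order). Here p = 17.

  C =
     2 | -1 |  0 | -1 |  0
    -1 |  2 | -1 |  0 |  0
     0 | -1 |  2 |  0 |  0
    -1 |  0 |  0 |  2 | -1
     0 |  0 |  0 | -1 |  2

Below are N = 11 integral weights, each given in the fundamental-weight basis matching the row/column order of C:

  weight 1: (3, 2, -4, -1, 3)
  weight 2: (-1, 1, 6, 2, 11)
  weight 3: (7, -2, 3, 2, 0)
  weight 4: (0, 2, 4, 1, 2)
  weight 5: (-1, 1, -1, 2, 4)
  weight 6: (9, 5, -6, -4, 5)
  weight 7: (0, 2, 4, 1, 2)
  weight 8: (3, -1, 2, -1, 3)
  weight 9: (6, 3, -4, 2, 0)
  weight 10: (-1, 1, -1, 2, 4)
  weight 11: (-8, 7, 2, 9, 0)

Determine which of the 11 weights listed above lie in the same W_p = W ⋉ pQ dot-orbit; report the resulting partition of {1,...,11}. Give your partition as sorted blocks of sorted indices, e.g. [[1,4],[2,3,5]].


Type A_5, rank 5, |W|=720; reorder rows/cols to standard.

Alcove-folded reps (p=17, 11 weights, presented ϖ-order):

  λ_1 → (4, 0, 3, 0, 4) · λ_2 → (0, 2, 0, 3, 5) · λ_3 → (7, 1, 3, 3, 1) · λ_4 → (1, 3, 5, 2, 3) · λ_5 → (0, 2, 0, 3, 5) · λ_6 → (7, 1, 3, 3, 1) · λ_7 → (1, 3, 5, 2, 3) · λ_8 → (4, 0, 3, 0, 4) · λ_9 → (7, 1, 3, 3, 1) · λ_10 → (0, 2, 0, 3, 5) · λ_11 → (7, 1, 3, 3, 1)

Grouping the 11 weights by Ā_17-representative: 4 linkage classes.

[[1, 8], [2, 5, 10], [3, 6, 9, 11], [4, 7]]


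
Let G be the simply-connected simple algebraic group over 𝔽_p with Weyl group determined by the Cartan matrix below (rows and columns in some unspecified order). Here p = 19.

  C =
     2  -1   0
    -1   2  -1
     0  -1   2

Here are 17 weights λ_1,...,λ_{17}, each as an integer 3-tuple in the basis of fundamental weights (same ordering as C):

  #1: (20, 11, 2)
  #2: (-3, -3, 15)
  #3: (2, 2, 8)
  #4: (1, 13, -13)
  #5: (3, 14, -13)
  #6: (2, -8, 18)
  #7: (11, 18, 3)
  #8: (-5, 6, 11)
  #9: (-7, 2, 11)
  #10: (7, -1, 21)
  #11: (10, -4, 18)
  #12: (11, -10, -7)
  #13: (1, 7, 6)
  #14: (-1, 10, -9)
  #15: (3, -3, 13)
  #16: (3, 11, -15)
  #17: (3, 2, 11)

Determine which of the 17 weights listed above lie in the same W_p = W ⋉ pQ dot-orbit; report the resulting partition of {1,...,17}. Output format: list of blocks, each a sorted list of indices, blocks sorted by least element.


Type A_3, rank 3, |W|=24; reorder rows/cols to standard.

Ā_19 reps of the 17 weights (A_3, coords as presented):

  λ_1 → (2, 2, 12) · λ_2 → (2, 2, 12) · λ_3 → (3, 3, 9) · λ_4 → (2, 2, 12) · λ_5 → (4, 3, 12) · λ_6 → (4, 3, 12) · λ_7 → (4, 3, 12) · λ_8 → (4, 3, 12) · λ_9 → (3, 3, 9) · λ_10 → (0, 3, 8) · λ_11 → (0, 3, 8) · λ_12 → (3, 3, 9) · λ_13 → (2, 8, 7) · λ_14 → (0, 3, 8) · λ_15 → (2, 2, 12) · λ_16 → (2, 2, 12) · λ_17 → (4, 3, 12)

Partition of {1..17} into 5 W_19-dot-orbits:

[[1, 2, 4, 15, 16], [3, 9, 12], [5, 6, 7, 8, 17], [10, 11, 14], [13]]
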